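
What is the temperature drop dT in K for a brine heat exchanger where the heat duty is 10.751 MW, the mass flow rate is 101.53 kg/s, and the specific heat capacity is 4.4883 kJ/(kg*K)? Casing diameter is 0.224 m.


dT = Q * 1000 / (mdot * cp)
dT = 10.751 * 1000 / (101.53 * 4.4883)
dT = 23.592 K


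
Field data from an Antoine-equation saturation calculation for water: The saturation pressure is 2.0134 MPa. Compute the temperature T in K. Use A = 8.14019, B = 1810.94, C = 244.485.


T = B / (A - log10(P_sat * 760 / 0.101325)) - C
T = 1810.94 / (8.14019 - log10(2.0134 * 760 / 0.101325)) - 244.485
T = 212.6888 deg C
Convert to K: 212.6888 + 273.15 = 485.84 K
T = 485.84 K


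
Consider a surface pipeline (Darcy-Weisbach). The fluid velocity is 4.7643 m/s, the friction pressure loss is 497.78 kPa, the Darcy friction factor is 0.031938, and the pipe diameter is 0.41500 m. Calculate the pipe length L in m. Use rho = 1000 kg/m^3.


L = dP*1000*D / (f*rho*vel^2/2)
L = 497.78*1000*0.41500 / (0.031938*1000*4.7643^2/2)
L = 569.91 m


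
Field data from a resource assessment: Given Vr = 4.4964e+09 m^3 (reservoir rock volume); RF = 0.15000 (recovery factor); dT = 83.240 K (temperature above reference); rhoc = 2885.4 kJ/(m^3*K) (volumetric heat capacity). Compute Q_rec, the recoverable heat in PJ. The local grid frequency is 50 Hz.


Step 1: Q_s = Vr*rhoc*dT/1e12 = 4.4964e+09*2885.4*83.24/1e12 = 1079.948 PJ
Step 2: Q_rec = Q_s * RF = 1079.948 * 0.15 = 161.99 PJ
Q_rec = 161.99 PJ


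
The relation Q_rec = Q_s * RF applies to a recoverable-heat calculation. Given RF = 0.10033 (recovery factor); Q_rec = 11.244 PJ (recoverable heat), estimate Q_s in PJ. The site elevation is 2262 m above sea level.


Q_s = Q_rec / RF
Q_s = 11.244 / 0.10033
Q_s = 112.07 PJ


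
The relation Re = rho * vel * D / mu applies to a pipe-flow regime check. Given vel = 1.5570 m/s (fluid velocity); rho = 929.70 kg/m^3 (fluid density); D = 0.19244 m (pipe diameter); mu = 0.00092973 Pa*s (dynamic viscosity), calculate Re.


Re = rho * vel * D / mu
Re = 929.70 * 1.5570 * 0.19244 / 0.00092973
Re = 2.9962e+05


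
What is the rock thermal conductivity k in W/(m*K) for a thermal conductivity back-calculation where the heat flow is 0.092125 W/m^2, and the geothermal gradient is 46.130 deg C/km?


k = q / (grad / 1000)
k = 0.092125 / (46.130 / 1000)
k = 1.9971 W/(m*K)


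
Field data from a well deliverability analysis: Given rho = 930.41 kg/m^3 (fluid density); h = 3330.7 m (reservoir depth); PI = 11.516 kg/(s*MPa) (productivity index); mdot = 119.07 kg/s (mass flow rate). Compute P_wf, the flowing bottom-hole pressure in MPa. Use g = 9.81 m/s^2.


Step 1: P_i = rho*g*h/1e6 = 930.41*9.81*3330.7/1e6 = 30.40037 MPa
Step 2: P_wf = P_i - mdot/PI = 30.40037 - 119.07/11.516 = 20.061 MPa
P_wf = 20.061 MPa


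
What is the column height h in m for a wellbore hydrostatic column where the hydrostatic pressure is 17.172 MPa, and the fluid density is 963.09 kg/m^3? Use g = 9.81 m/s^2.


h = P * 1e6 / (g * rho)
h = 17.172 * 1e6 / (9.81 * 963.09)
h = 1817.5 m


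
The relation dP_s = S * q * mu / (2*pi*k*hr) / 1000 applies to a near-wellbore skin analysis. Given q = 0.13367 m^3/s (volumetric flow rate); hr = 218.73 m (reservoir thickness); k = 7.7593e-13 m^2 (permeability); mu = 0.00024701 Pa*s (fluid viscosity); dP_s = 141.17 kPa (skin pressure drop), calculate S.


S = dP_s * 1000 * 2*pi*k*hr / (q*mu)
S = 141.17 * 1000 * 2*pi*7.7593e-13*218.73 / (0.13367*0.00024701)
S = 4.5594


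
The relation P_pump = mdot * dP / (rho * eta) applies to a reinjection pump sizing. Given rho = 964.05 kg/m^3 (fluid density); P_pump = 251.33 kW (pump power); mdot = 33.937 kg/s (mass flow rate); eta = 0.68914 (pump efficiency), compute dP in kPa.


dP = P_pump * rho * eta / mdot
dP = 251.33 * 964.05 * 0.68914 / 33.937
dP = 4920.1 kPa


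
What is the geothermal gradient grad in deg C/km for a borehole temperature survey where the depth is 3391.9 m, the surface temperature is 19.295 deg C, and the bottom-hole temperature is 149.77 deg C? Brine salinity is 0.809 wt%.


grad = (T_d - T_surf) / d * 1000
grad = (149.77 - 19.295) / 3391.9 * 1000
grad = 38.467 deg C/km


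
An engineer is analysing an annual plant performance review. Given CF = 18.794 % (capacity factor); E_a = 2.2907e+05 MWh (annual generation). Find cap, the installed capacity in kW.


cap = E_a / (CF/100 * 8760)
cap = 2.2907e+05 / (18.794/100 * 8760)
cap = 139.1377 MW
Convert: 139.1377 MW * 1000.0 = 1.3914e+05 kW
cap = 1.3914e+05 kW


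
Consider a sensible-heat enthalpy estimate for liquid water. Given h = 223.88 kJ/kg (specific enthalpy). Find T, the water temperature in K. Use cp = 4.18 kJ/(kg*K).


T = h / cp
T = 223.88 / 4.18
T = 53.55981 deg C
Convert to K: 53.55981 + 273.15 = 326.71 K
T = 326.71 K


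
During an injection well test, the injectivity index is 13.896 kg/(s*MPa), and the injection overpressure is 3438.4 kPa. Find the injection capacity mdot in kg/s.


mdot = II * dP / 1000
mdot = 13.896 * 3438.4 / 1000
mdot = 47.780 kg/s


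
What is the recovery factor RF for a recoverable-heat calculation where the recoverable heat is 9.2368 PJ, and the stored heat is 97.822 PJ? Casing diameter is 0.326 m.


RF = Q_rec / Q_s
RF = 9.2368 / 97.822
RF = 0.094425


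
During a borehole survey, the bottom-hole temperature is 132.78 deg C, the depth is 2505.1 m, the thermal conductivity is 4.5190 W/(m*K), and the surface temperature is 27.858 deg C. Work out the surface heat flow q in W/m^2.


Step 1: grad = (T_d - T_surf)/d * 1000 = (132.78 - 27.858)/2505.1 * 1000 = 41.88336 deg C/km
Step 2: q = k * grad / 1000 = 4.519 * 41.88336 / 1000 = 0.18927 W/m^2
q = 0.18927 W/m^2


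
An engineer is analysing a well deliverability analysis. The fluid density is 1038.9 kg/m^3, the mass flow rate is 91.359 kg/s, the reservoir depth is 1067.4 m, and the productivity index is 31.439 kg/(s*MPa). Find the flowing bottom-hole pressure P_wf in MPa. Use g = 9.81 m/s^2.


Step 1: P_i = rho*g*h/1e6 = 1038.9*9.81*1067.4/1e6 = 10.87852 MPa
Step 2: P_wf = P_i - mdot/PI = 10.87852 - 91.359/31.439 = 7.9726 MPa
P_wf = 7.9726 MPa


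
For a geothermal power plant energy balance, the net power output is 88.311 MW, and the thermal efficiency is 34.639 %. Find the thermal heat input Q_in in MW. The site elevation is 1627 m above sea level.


Q_in = W_net / (eta / 100)
Q_in = 88.311 / (34.639 / 100)
Q_in = 254.95 MW


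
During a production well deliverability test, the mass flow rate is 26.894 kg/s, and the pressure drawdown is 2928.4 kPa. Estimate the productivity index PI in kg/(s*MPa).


PI = mdot * 1000 / dP
PI = 26.894 * 1000 / 2928.4
PI = 9.1839 kg/(s*MPa)


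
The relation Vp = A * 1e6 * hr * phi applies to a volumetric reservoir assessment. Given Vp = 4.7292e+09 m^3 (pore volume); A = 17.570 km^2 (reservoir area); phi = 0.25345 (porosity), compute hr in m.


hr = Vp / (A * 1e6 * phi)
hr = 4.7292e+09 / (17.570 * 1e6 * 0.25345)
hr = 1062.0 m


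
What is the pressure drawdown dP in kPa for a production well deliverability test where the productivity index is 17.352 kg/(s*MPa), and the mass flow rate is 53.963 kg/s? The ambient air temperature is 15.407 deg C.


dP = mdot * 1000 / PI
dP = 53.963 * 1000 / 17.352
dP = 3109.9 kPa


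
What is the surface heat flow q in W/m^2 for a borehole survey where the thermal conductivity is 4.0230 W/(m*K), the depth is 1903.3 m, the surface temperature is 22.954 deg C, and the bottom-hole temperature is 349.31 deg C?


Step 1: grad = (T_d - T_surf)/d * 1000 = (349.31 - 22.954)/1903.3 * 1000 = 171.4685 deg C/km
Step 2: q = k * grad / 1000 = 4.023 * 171.4685 / 1000 = 0.68982 W/m^2
q = 0.68982 W/m^2


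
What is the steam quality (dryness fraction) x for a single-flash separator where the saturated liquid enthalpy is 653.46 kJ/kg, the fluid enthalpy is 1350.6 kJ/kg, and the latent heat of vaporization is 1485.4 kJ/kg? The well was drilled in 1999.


x = (h - hf) / hfg
x = (1350.6 - 653.46) / 1485.4
x = 0.46933


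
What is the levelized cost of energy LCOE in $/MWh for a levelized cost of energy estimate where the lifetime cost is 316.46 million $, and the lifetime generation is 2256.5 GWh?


LCOE = C_tot / E_tot * 100
LCOE = 316.46 / 2256.5 * 100
LCOE = 14.02437 cents/kWh
Convert: 14.02437 cents/kWh * 10.0 = 140.24 $/MWh
LCOE = 140.24 $/MWh


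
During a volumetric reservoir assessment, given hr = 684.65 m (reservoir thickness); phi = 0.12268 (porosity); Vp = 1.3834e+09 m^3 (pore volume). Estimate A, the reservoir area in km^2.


A = Vp / (1e6 * hr * phi)
A = 1.3834e+09 / (1e6 * 684.65 * 0.12268)
A = 16.470 km^2


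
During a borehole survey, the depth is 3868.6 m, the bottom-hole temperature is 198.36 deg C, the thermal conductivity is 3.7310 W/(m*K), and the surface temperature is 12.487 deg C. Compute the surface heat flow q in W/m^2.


Step 1: grad = (T_d - T_surf)/d * 1000 = (198.36 - 12.487)/3868.6 * 1000 = 48.04658 deg C/km
Step 2: q = k * grad / 1000 = 3.731 * 48.04658 / 1000 = 0.17926 W/m^2
q = 0.17926 W/m^2


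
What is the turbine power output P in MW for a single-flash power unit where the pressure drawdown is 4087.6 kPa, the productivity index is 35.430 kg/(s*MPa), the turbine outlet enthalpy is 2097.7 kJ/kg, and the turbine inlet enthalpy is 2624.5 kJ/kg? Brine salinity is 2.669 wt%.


Step 1: mdot = PI * dP / 1000 = 35.43 * 4087.6 / 1000 = 144.8237 kg/s
Step 2: P = mdot*(h_in - h_out)/1000 = 144.8237*(2624.5 - 2097.7)/1000 = 76.293 MW
P = 76.293 MW


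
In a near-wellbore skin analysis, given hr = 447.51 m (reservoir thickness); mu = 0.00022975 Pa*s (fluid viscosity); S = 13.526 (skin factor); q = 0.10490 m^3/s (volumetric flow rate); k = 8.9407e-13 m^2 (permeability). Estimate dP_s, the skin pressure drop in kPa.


dP_s = S * q * mu / (2*pi*k*hr) / 1000
dP_s = 13.526 * 0.10490 * 0.00022975 / (2*pi*8.9407e-13*447.51) / 1000
dP_s = 129.67 kPa


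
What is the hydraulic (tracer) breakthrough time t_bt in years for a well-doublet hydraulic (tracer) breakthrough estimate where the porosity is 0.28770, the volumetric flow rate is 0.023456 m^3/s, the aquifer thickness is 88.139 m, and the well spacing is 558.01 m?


t_bt = pi * hr * phi * L^2 / (3 * Qv) / (365.25*86400)
t_bt = pi * 88.139 * 0.28770 * 558.01^2 / (3 * 0.023456) / (365.25*86400)
t_bt = 11.170 years


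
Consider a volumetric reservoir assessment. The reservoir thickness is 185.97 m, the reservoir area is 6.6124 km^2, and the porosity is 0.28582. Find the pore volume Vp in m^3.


Vp = A * 1e6 * hr * phi
Vp = 6.6124 * 1e6 * 185.97 * 0.28582
Vp = 3.5148e+08 m^3


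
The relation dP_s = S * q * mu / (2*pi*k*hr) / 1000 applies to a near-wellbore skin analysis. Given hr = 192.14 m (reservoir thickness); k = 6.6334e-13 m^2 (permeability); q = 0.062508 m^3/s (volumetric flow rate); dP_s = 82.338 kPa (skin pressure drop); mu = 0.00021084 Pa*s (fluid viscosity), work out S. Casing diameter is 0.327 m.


S = dP_s * 1000 * 2*pi*k*hr / (q*mu)
S = 82.338 * 1000 * 2*pi*6.6334e-13*192.14 / (0.062508*0.00021084)
S = 5.0032


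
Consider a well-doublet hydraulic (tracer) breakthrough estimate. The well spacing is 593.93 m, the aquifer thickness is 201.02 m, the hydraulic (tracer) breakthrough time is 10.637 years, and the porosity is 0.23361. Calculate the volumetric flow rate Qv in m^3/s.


Qv = pi*hr*phi*L^2 / (3*t_bt*365.25*86400)
Qv = pi*201.02*0.23361*593.93^2 / (3*10.637*365.25*86400)
Qv = 0.051678 m^3/s


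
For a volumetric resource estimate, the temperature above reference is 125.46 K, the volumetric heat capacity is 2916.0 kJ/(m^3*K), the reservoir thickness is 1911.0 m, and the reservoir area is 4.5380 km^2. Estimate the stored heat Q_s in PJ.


Step 1: Vr = A*1e6*hr = 4.538*1e6*1911.0 = 8.672118e+09 m^3
Step 2: Q_s = Vr*rhoc*dT/1e12 = 8.672118e+09*2916.0*125.46/1e12 = 3172.6 PJ
Q_s = 3172.6 PJ


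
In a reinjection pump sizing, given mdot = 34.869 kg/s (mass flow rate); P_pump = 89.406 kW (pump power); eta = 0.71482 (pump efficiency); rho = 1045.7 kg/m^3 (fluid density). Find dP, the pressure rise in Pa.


dP = P_pump * rho * eta / mdot
dP = 89.406 * 1045.7 * 0.71482 / 34.869
dP = 1916.598 kPa
Convert: 1916.598 kPa * 1000.0 = 1.9166e+06 Pa
dP = 1.9166e+06 Pa


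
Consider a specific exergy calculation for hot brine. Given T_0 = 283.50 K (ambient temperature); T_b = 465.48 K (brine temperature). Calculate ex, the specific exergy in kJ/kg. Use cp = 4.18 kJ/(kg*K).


ex = cp * ((T_b - T_0) - T_0 * ln(T_b/T_0))
ex = 4.18 * ((465.48 - 283.50) - 283.50 * ln(465.48/283.50))
ex = 173.07 kJ/kg


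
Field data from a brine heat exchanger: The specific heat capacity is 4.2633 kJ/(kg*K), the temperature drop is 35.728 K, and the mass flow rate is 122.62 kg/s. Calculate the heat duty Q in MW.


Q = mdot * cp * dT / 1000
Q = 122.62 * 4.2633 * 35.728 / 1000
Q = 18.677 MW


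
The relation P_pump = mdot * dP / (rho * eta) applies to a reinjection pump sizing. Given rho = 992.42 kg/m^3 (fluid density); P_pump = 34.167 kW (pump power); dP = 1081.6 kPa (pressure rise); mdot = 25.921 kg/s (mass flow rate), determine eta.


eta = mdot * dP / (rho * P_pump)
eta = 25.921 * 1081.6 / (992.42 * 34.167)
eta = 0.82683


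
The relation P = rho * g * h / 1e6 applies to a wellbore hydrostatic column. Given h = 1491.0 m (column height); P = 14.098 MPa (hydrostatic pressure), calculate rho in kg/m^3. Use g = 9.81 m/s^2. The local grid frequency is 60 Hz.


rho = P * 1e6 / (g * h)
rho = 14.098 * 1e6 / (9.81 * 1491.0)
rho = 963.85 kg/m^3


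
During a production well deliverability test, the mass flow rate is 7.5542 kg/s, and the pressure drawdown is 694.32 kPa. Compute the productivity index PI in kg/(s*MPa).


PI = mdot * 1000 / dP
PI = 7.5542 * 1000 / 694.32
PI = 10.880 kg/(s*MPa)


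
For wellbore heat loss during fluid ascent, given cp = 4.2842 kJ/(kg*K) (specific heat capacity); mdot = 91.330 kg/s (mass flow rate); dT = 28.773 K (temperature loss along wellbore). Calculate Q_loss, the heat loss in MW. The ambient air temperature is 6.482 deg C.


Q_loss = mdot * cp * dT
Q_loss = 91.330 * 4.2842 * 28.773
Q_loss = 11258.18 kW
Convert: 11258.18 kW * 0.001 = 11.258 MW
Q_loss = 11.258 MW


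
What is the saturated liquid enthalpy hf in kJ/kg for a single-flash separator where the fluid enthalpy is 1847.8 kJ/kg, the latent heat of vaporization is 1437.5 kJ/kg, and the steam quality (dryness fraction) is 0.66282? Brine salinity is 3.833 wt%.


hf = h - x * hfg
hf = 1847.8 - 0.66282 * 1437.5
hf = 895.00 kJ/kg


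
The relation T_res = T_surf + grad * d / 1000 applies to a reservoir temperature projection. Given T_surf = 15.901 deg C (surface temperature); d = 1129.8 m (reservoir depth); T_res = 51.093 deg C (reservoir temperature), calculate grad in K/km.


grad = (T_res - T_surf) / d * 1000
grad = (51.093 - 15.901) / 1129.8 * 1000
grad = 31.14888 deg C/km
Convert: 31.14888 deg C/km * 1.0 = 31.149 K/km
grad = 31.149 K/km


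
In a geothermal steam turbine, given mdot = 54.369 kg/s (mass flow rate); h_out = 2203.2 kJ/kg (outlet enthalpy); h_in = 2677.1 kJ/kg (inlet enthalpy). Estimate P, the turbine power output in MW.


P = mdot * (h_in - h_out) / 1000
P = 54.369 * (2677.1 - 2203.2) / 1000
P = 25.765 MW


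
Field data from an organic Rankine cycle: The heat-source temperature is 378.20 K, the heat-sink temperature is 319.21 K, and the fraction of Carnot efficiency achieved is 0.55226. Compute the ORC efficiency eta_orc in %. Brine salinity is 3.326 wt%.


eta_orc = (1 - Tc/Th) * f * 100
eta_orc = (1 - 319.21/378.20) * 0.55226 * 100
eta_orc = 8.6139 %


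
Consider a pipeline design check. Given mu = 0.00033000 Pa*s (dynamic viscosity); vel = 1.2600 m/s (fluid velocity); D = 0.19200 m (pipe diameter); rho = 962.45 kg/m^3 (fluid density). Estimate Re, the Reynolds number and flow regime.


Step 1: Re = rho*vel*D/mu = 962.45*1.26*0.192/0.00033 = 7.0556e+05
Step 2: Re = 7.0556e+05 > 4000, so flow is turbulent.
Re = 7.0556e+05 (turbulent)


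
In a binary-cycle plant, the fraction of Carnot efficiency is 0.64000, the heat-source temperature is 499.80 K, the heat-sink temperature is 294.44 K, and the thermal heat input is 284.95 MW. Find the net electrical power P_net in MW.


Step 1: eta = (1 - Tc/Th)*f = (1 - 294.44/499.8)*0.64 = 0.2629660
Step 2: P_net = eta * Q_in = 0.2629660 * 284.95 = 74.932 MW
P_net = 74.932 MW


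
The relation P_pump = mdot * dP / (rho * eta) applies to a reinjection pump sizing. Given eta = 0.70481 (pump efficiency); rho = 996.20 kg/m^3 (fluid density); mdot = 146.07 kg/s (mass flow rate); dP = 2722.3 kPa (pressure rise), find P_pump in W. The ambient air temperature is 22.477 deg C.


P_pump = mdot * dP / (rho * eta)
P_pump = 146.07 * 2722.3 / (996.20 * 0.70481)
P_pump = 566.3415 kW
Convert: 566.3415 kW * 1000.0 = 5.6634e+05 W
P_pump = 5.6634e+05 W


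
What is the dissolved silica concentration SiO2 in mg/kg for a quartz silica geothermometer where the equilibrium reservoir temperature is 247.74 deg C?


SiO2 = 10^(5.19 - 1309/(T_eq + 273.15))
SiO2 = 10^(5.19 - 1309/(247.74 + 273.15))
SiO2 = 475.33 mg/kg


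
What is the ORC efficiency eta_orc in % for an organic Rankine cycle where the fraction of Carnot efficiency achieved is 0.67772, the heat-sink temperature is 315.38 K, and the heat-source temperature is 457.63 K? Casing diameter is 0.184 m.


eta_orc = (1 - Tc/Th) * f * 100
eta_orc = (1 - 315.38/457.63) * 0.67772 * 100
eta_orc = 21.066 %


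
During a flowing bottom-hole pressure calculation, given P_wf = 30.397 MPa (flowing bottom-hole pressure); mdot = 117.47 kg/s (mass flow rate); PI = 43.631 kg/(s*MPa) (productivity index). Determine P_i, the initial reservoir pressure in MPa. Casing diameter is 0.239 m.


P_i = P_wf + mdot / PI
P_i = 30.397 + 117.47 / 43.631
P_i = 33.089 MPa


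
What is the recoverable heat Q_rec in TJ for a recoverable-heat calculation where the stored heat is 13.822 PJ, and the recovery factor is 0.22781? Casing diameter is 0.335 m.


Q_rec = Q_s * RF
Q_rec = 13.822 * 0.22781
Q_rec = 3.148790 PJ
Convert: 3.148790 PJ * 1000.0 = 3148.8 TJ
Q_rec = 3148.8 TJ


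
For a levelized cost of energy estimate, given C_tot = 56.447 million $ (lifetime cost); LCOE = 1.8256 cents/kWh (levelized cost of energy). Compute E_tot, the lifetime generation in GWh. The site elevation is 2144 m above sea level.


E_tot = C_tot / LCOE * 100
E_tot = 56.447 / 1.8256 * 100
E_tot = 3092.0 GWh


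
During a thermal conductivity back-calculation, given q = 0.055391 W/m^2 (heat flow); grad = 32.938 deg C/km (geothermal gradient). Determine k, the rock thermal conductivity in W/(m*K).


k = q / (grad / 1000)
k = 0.055391 / (32.938 / 1000)
k = 1.6817 W/(m*K)


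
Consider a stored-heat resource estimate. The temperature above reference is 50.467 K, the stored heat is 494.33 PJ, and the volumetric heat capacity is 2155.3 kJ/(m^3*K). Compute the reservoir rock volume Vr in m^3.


Vr = Q_s * 1e12 / (rhoc * dT)
Vr = 494.33 * 1e12 / (2155.3 * 50.467)
Vr = 4.5447e+09 m^3


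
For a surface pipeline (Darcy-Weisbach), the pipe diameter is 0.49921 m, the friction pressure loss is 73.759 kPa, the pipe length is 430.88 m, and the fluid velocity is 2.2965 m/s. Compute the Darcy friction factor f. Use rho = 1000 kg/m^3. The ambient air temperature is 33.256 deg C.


f = dP*1000 / ((L/D)*(rho*vel^2/2))
f = 73.759*1000 / ((430.88/0.49921)*(1000*2.2965^2/2))
f = 0.032407


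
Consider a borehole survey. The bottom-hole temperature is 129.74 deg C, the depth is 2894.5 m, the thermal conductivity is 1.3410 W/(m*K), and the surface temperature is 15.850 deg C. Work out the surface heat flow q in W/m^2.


Step 1: grad = (T_d - T_surf)/d * 1000 = (129.74 - 15.85)/2894.5 * 1000 = 39.34704 deg C/km
Step 2: q = k * grad / 1000 = 1.341 * 39.34704 / 1000 = 0.052764 W/m^2
q = 0.052764 W/m^2


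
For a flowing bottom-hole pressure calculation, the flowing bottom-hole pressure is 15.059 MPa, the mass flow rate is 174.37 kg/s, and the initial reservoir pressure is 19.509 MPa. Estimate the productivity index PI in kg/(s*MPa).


PI = mdot / (P_i - P_wf)
PI = 174.37 / (19.509 - 15.059)
PI = 39.184 kg/(s*MPa)


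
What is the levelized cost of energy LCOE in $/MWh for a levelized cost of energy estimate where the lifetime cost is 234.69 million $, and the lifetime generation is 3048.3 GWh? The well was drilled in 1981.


LCOE = C_tot / E_tot * 100
LCOE = 234.69 / 3048.3 * 100
LCOE = 7.699045 cents/kWh
Convert: 7.699045 cents/kWh * 10.0 = 76.990 $/MWh
LCOE = 76.990 $/MWh


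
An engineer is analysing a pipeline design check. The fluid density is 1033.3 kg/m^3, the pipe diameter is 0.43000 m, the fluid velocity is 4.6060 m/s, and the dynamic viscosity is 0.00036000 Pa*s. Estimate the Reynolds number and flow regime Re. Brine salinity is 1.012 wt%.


Step 1: Re = rho*vel*D/mu = 1033.3*4.606*0.43/0.00036 = 5.6848e+06
Step 2: Re = 5.6848e+06 > 4000, so flow is turbulent.
Re = 5.6848e+06 (turbulent)


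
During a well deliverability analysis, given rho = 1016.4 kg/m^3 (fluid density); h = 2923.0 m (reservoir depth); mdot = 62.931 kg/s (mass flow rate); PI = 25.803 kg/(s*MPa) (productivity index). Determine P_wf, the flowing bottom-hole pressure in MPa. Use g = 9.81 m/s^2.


Step 1: P_i = rho*g*h/1e6 = 1016.4*9.81*2923.0/1e6 = 29.14489 MPa
Step 2: P_wf = P_i - mdot/PI = 29.14489 - 62.931/25.803 = 26.706 MPa
P_wf = 26.706 MPa


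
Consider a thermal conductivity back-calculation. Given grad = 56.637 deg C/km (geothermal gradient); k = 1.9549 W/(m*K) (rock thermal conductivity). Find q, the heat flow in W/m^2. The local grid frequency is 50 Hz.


q = k * grad / 1000
q = 1.9549 * 56.637 / 1000
q = 0.11072 W/m^2


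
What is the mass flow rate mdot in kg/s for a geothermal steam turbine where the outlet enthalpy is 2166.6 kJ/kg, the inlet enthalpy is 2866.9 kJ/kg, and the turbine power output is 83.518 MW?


mdot = P * 1000 / (h_in - h_out)
mdot = 83.518 * 1000 / (2866.9 - 2166.6)
mdot = 119.26 kg/s


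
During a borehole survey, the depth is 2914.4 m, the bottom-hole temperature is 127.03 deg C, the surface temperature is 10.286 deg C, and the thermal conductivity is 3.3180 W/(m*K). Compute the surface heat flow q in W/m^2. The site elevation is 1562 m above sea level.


Step 1: grad = (T_d - T_surf)/d * 1000 = (127.03 - 10.286)/2914.4 * 1000 = 40.05764 deg C/km
Step 2: q = k * grad / 1000 = 3.318 * 40.05764 / 1000 = 0.13291 W/m^2
q = 0.13291 W/m^2


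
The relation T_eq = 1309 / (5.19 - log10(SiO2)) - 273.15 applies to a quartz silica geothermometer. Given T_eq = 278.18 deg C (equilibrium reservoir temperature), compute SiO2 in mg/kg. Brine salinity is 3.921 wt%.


SiO2 = 10^(5.19 - 1309/(T_eq + 273.15))
SiO2 = 10^(5.19 - 1309/(278.18 + 273.15))
SiO2 = 654.25 mg/kg


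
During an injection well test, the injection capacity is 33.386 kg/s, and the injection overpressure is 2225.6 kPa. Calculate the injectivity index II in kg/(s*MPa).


II = mdot * 1000 / dP
II = 33.386 * 1000 / 2225.6
II = 15.001 kg/(s*MPa)


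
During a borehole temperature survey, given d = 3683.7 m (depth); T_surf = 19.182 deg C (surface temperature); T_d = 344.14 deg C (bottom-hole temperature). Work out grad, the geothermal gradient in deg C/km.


grad = (T_d - T_surf) / d * 1000
grad = (344.14 - 19.182) / 3683.7 * 1000
grad = 88.215 deg C/km


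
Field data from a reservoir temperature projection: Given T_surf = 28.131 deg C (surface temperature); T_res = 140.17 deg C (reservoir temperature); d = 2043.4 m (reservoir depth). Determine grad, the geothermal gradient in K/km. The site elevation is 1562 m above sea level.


grad = (T_res - T_surf) / d * 1000
grad = (140.17 - 28.131) / 2043.4 * 1000
grad = 54.82970 deg C/km
Convert: 54.82970 deg C/km * 1.0 = 54.830 K/km
grad = 54.830 K/km


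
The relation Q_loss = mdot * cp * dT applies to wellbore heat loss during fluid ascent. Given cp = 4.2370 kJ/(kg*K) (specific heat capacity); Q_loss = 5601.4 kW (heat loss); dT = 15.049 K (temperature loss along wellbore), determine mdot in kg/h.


mdot = Q_loss / (cp * dT)
mdot = 5601.4 / (4.2370 * 15.049)
mdot = 87.84772 kg/s
Convert: 87.84772 kg/s * 3600.0 = 3.1625e+05 kg/h
mdot = 3.1625e+05 kg/h


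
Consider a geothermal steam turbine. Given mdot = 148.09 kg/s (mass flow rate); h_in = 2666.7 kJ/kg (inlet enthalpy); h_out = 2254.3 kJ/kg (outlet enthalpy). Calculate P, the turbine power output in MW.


P = mdot * (h_in - h_out) / 1000
P = 148.09 * (2666.7 - 2254.3) / 1000
P = 61.072 MW


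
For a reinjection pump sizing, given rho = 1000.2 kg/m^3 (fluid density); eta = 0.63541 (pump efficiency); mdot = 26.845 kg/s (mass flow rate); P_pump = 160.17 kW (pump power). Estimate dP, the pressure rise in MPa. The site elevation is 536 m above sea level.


dP = P_pump * rho * eta / mdot
dP = 160.17 * 1000.2 * 0.63541 / 26.845
dP = 3791.916 kPa
Convert: 3791.916 kPa * 0.001 = 3.7919 MPa
dP = 3.7919 MPa


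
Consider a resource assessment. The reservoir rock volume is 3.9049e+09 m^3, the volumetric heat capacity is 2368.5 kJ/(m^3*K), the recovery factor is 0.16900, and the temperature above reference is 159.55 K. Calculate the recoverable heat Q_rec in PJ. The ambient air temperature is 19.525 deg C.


Step 1: Q_s = Vr*rhoc*dT/1e12 = 3.9049e+09*2368.5*159.55/1e12 = 1475.639 PJ
Step 2: Q_rec = Q_s * RF = 1475.639 * 0.169 = 249.38 PJ
Q_rec = 249.38 PJ


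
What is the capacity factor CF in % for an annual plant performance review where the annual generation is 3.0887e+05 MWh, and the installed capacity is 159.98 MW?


CF = E_a / (cap * 8760) * 100
CF = 3.0887e+05 / (159.98 * 8760) * 100
CF = 22.040 %


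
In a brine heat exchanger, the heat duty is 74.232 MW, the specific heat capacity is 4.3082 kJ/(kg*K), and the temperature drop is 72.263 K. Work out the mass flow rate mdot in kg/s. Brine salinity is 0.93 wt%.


mdot = Q * 1000 / (cp * dT)
mdot = 74.232 * 1000 / (4.3082 * 72.263)
mdot = 238.44 kg/s


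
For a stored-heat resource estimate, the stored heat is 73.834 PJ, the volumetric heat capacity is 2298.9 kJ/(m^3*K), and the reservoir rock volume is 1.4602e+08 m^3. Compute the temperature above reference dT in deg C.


dT = Q_s * 1e12 / (Vr * rhoc)
dT = 73.834 * 1e12 / (1.4602e+08 * 2298.9)
dT = 219.9500 K
Convert (temperature difference, 1 K = 1 deg C): 219.9500 K = 219.9500 deg C
dT = 219.95 deg C


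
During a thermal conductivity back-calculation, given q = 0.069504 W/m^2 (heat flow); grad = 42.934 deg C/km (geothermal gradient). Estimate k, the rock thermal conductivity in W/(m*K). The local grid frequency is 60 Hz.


k = q / (grad / 1000)
k = 0.069504 / (42.934 / 1000)
k = 1.6189 W/(m*K)


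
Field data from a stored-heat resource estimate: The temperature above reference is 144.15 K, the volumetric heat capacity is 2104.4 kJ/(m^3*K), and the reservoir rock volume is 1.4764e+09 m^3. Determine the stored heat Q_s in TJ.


Q_s = Vr * rhoc * dT / 1e12
Q_s = 1.4764e+09 * 2104.4 * 144.15 / 1e12
Q_s = 447.8648 PJ
Convert: 447.8648 PJ * 1000.0 = 4.4786e+05 TJ
Q_s = 4.4786e+05 TJ


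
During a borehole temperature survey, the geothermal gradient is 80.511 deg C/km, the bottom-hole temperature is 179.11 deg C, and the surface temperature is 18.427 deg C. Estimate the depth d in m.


d = (T_d - T_surf) / grad * 1000
d = (179.11 - 18.427) / 80.511 * 1000
d = 1995.8 m


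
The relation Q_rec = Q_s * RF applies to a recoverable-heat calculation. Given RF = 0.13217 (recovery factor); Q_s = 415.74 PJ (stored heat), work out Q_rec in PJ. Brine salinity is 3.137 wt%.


Q_rec = Q_s * RF
Q_rec = 415.74 * 0.13217
Q_rec = 54.948 PJ


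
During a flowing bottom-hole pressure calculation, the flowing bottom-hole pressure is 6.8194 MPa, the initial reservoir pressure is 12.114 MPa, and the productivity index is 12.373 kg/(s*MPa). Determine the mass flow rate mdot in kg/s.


mdot = (P_i - P_wf) * PI
mdot = (12.114 - 6.8194) * 12.373
mdot = 65.510 kg/s


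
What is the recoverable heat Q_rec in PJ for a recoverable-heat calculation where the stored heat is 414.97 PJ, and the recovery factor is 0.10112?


Q_rec = Q_s * RF
Q_rec = 414.97 * 0.10112
Q_rec = 41.962 PJ


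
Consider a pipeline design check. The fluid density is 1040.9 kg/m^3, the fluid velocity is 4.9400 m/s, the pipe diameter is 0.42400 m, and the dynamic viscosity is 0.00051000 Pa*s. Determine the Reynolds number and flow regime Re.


Step 1: Re = rho*vel*D/mu = 1040.9*4.94*0.424/0.00051 = 4.2750e+06
Step 2: Re = 4.2750e+06 > 4000, so flow is turbulent.
Re = 4.2750e+06 (turbulent)


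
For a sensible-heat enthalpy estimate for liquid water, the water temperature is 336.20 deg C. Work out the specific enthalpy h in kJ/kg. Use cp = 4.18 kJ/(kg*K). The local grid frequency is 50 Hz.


h = cp * T
h = 4.18 * 336.20
h = 1405.3 kJ/kg


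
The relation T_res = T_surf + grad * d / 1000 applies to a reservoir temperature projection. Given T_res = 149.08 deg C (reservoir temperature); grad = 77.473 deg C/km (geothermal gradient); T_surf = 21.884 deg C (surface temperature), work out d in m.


d = (T_res - T_surf) / grad * 1000
d = (149.08 - 21.884) / 77.473 * 1000
d = 1641.8 m


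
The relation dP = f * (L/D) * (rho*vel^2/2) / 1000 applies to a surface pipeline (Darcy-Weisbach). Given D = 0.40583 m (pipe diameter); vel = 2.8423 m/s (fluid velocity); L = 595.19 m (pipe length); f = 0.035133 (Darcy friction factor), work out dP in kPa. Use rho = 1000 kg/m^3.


dP = f * (L/D) * (rho*vel^2/2) / 1000
dP = 0.035133 * (595.19/0.40583) * (1000*2.8423^2/2) / 1000
dP = 208.13 kPa


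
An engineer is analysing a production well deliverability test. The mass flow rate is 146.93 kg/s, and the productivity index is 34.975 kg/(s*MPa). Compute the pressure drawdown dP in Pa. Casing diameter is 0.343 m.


dP = mdot * 1000 / PI
dP = 146.93 * 1000 / 34.975
dP = 4201.001 kPa
Convert: 4201.001 kPa * 1000.0 = 4.2010e+06 Pa
dP = 4.2010e+06 Pa


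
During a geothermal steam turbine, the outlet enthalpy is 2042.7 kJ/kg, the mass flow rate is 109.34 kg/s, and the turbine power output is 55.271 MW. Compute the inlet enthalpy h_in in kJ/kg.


h_in = h_out + P * 1000 / mdot
h_in = 2042.7 + 55.271 * 1000 / 109.34
h_in = 2548.2 kJ/kg


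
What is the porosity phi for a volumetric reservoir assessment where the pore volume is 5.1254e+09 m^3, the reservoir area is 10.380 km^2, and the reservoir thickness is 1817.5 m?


phi = Vp / (A * 1e6 * hr)
phi = 5.1254e+09 / (10.380 * 1e6 * 1817.5)
phi = 0.27168


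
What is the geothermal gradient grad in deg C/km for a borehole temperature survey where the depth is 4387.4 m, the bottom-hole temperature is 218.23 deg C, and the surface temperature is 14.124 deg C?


grad = (T_d - T_surf) / d * 1000
grad = (218.23 - 14.124) / 4387.4 * 1000
grad = 46.521 deg C/km


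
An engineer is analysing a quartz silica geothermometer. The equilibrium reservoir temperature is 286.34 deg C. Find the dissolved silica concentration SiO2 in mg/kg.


SiO2 = 10^(5.19 - 1309/(T_eq + 273.15))
SiO2 = 10^(5.19 - 1309/(286.34 + 273.15))
SiO2 = 708.55 mg/kg


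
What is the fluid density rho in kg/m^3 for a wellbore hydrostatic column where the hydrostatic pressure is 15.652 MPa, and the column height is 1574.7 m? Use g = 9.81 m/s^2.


rho = P * 1e6 / (g * h)
rho = 15.652 * 1e6 / (9.81 * 1574.7)
rho = 1013.2 kg/m^3


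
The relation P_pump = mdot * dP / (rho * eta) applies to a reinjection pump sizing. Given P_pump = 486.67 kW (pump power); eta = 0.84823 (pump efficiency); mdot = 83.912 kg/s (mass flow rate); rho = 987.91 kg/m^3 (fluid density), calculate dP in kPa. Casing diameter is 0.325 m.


dP = P_pump * rho * eta / mdot
dP = 486.67 * 987.91 * 0.84823 / 83.912
dP = 4860.1 kPa


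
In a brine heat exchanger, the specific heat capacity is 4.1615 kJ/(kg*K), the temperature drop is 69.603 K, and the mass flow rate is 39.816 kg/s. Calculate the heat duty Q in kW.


Q = mdot * cp * dT / 1000
Q = 39.816 * 4.1615 * 69.603 / 1000
Q = 11.53282 MW
Convert: 11.53282 MW * 1000.0 = 11533 kW
Q = 11533 kW


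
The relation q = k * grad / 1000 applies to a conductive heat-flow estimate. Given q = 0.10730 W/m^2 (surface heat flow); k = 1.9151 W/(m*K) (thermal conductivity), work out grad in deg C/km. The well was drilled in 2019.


grad = q * 1000 / k
grad = 0.10730 * 1000 / 1.9151
grad = 56.028 deg C/km


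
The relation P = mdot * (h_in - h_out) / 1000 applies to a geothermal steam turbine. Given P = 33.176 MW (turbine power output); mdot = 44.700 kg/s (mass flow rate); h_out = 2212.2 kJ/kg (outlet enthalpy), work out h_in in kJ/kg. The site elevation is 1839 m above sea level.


h_in = h_out + P * 1000 / mdot
h_in = 2212.2 + 33.176 * 1000 / 44.700
h_in = 2954.4 kJ/kg


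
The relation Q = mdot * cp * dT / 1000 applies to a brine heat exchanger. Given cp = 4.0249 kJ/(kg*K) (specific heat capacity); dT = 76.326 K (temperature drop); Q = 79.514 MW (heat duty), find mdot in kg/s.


mdot = Q * 1000 / (cp * dT)
mdot = 79.514 * 1000 / (4.0249 * 76.326)
mdot = 258.83 kg/s


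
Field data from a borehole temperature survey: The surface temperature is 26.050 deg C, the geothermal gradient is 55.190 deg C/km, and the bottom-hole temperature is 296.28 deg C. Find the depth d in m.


d = (T_d - T_surf) / grad * 1000
d = (296.28 - 26.050) / 55.190 * 1000
d = 4896.4 m


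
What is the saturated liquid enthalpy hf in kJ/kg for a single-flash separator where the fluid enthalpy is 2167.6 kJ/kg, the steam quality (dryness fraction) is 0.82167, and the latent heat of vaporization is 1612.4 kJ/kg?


hf = h - x * hfg
hf = 2167.6 - 0.82167 * 1612.4
hf = 842.74 kJ/kg


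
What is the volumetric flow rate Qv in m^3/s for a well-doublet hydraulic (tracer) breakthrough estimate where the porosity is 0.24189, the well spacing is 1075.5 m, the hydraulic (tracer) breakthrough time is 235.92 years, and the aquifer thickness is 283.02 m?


Qv = pi*hr*phi*L^2 / (3*t_bt*365.25*86400)
Qv = pi*283.02*0.24189*1075.5^2 / (3*235.92*365.25*86400)
Qv = 0.011138 m^3/s


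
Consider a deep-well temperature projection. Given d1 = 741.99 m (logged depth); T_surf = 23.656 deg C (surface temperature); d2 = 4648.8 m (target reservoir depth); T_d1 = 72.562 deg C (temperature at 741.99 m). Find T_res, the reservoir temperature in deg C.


Step 1: grad = (T_d1 - T_surf)/d1 * 1000 = (72.562 - 23.656)/741.99 * 1000 = 65.91194 deg C/km
Step 2: T_res = T_surf + grad*d2/1000 = 23.656 + 65.91194*4648.8/1000 = 330.07 deg C
T_res = 330.07 deg C


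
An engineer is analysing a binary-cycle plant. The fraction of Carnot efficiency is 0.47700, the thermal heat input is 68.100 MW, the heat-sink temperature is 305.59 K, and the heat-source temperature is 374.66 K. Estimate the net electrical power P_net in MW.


Step 1: eta = (1 - Tc/Th)*f = (1 - 305.59/374.66)*0.477 = 0.08793677
Step 2: P_net = eta * Q_in = 0.08793677 * 68.1 = 5.9885 MW
P_net = 5.9885 MW


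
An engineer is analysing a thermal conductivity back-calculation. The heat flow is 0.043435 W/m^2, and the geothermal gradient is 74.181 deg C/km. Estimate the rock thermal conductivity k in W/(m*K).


k = q / (grad / 1000)
k = 0.043435 / (74.181 / 1000)
k = 0.58553 W/(m*K)


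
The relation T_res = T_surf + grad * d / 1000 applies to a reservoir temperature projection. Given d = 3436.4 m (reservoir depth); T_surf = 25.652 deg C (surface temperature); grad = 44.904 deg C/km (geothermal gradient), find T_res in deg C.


T_res = T_surf + grad * d / 1000
T_res = 25.652 + 44.904 * 3436.4 / 1000
T_res = 179.96 deg C


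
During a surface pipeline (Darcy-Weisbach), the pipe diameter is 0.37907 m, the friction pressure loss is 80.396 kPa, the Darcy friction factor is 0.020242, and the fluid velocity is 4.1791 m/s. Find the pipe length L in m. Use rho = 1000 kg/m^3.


L = dP*1000*D / (f*rho*vel^2/2)
L = 80.396*1000*0.37907 / (0.020242*1000*4.1791^2/2)
L = 172.41 m


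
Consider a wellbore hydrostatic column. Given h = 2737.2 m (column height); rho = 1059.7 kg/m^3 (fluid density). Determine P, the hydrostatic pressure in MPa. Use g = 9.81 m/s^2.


P = rho * g * h / 1e6
P = 1059.7 * 9.81 * 2737.2 / 1e6
P = 28.455 MPa


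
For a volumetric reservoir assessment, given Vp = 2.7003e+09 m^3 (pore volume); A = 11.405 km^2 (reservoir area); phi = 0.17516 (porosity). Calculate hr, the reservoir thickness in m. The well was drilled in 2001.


hr = Vp / (A * 1e6 * phi)
hr = 2.7003e+09 / (11.405 * 1e6 * 0.17516)
hr = 1351.7 m


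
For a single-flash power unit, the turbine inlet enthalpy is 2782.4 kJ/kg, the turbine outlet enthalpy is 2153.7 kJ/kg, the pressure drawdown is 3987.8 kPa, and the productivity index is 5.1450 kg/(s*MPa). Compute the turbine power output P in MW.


Step 1: mdot = PI * dP / 1000 = 5.145 * 3987.8 / 1000 = 20.51723 kg/s
Step 2: P = mdot*(h_in - h_out)/1000 = 20.51723*(2782.4 - 2153.7)/1000 = 12.899 MW
P = 12.899 MW


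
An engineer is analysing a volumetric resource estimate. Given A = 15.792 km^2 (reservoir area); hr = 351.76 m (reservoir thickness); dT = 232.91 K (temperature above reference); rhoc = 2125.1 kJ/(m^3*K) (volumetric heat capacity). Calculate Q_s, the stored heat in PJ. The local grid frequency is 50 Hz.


Step 1: Vr = A*1e6*hr = 15.792*1e6*351.76 = 5.554994e+09 m^3
Step 2: Q_s = Vr*rhoc*dT/1e12 = 5.554994e+09*2125.1*232.91/1e12 = 2749.5 PJ
Q_s = 2749.5 PJ


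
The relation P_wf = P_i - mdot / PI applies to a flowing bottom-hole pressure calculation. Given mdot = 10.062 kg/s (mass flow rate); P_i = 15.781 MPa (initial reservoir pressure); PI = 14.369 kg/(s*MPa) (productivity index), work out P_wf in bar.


P_wf = P_i - mdot / PI
P_wf = 15.781 - 10.062 / 14.369
P_wf = 15.08074 MPa
Convert: 15.08074 MPa * 10.0 = 150.81 bar
P_wf = 150.81 bar


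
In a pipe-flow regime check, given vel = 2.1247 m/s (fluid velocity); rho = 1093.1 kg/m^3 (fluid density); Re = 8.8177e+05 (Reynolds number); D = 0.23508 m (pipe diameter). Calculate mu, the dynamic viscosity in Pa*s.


mu = rho * vel * D / Re
mu = 1093.1 * 2.1247 * 0.23508 / 8.8177e+05
mu = 0.00061918 Pa*s


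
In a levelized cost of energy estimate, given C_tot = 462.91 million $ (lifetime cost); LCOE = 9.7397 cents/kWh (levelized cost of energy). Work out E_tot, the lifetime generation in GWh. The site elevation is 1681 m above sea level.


E_tot = C_tot / LCOE * 100
E_tot = 462.91 / 9.7397 * 100
E_tot = 4752.8 GWh


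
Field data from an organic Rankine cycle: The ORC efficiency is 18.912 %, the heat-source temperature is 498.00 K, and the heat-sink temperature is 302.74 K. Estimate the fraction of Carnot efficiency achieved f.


f = (eta_orc/100) / (1 - Tc/Th)
f = (18.912/100) / (1 - 302.74/498.00)
f = 0.48234


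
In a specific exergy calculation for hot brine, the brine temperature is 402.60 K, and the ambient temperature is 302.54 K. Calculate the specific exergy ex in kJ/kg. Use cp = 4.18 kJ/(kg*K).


ex = cp * ((T_b - T_0) - T_0 * ln(T_b/T_0))
ex = 4.18 * ((402.60 - 302.54) - 302.54 * ln(402.60/302.54))
ex = 56.912 kJ/kg


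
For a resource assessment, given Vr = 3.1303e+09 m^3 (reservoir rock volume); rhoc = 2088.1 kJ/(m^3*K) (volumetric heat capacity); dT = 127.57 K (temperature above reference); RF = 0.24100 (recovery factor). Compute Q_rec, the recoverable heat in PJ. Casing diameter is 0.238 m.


Step 1: Q_s = Vr*rhoc*dT/1e12 = 3.1303e+09*2088.1*127.57/1e12 = 833.8459 PJ
Step 2: Q_rec = Q_s * RF = 833.8459 * 0.241 = 200.96 PJ
Q_rec = 200.96 PJ


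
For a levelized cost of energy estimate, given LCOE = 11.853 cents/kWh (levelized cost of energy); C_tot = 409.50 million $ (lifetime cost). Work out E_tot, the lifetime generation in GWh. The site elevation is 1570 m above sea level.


E_tot = C_tot / LCOE * 100
E_tot = 409.50 / 11.853 * 100
E_tot = 3454.8 GWh


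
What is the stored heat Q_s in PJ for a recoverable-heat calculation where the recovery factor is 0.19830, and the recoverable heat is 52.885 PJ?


Q_s = Q_rec / RF
Q_s = 52.885 / 0.19830
Q_s = 266.69 PJ
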